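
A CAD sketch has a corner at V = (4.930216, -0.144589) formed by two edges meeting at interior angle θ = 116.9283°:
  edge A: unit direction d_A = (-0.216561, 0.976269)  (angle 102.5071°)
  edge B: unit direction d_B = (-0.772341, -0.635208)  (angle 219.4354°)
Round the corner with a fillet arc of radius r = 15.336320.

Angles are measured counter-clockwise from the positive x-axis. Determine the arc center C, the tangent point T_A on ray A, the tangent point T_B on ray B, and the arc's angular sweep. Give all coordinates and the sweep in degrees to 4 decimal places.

center=(-12.0803,5.7221) T_A=(2.8921,9.0434) T_B=(-2.3385,-6.1227) sweep=63.0717

bisector direction at 160.9712° = (-0.945355,0.326043)
center distance |VC| = r/sin(θ/2) = 15.336320/sin(58.4641°) = 17.993764
C = V + |VC|·bis = (-12.0803,5.7221)
T_A = V + ((C−V)·d_A)·d_A = V + 9.4113·d_A = (2.8921,9.0434)
T_B = V + ((C−V)·d_B)·d_B = V + 9.4113·d_B = (-2.3385,-6.1227)
sweep = 180° − θ = 63.0717°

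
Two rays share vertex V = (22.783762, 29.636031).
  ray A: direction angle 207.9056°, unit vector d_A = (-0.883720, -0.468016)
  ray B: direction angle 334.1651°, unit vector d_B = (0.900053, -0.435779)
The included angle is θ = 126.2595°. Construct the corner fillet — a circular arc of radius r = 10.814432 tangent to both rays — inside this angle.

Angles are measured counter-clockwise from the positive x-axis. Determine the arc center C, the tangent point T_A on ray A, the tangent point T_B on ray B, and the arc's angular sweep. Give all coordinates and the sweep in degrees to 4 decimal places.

center=(23.0028,17.5146) T_A=(17.9415,27.0716) T_B=(27.7155,27.2482) sweep=53.7405

bisector direction at 271.0353° = (0.018069,-0.999837)
center distance |VC| = r/sin(θ/2) = 10.814432/sin(63.1298°) = 12.123363
C = V + |VC|·bis = (23.0028,17.5146)
T_A = V + ((C−V)·d_A)·d_A = V + 5.4794·d_A = (17.9415,27.0716)
T_B = V + ((C−V)·d_B)·d_B = V + 5.4794·d_B = (27.7155,27.2482)
sweep = 180° − θ = 53.7405°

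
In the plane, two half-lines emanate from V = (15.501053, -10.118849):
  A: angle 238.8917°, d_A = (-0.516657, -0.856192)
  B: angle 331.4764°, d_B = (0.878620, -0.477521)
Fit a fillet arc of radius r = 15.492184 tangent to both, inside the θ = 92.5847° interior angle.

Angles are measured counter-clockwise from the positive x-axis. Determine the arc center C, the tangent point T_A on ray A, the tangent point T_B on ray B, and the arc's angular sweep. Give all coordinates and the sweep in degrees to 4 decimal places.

bisector direction at 285.1841° = (0.261921,-0.965089)
center distance |VC| = r/sin(θ/2) = 15.492184/sin(46.2923°) = 21.431349
C = V + |VC|·bis = (21.1144,-30.8020)
T_A = V + ((C−V)·d_A)·d_A = V + 14.8086·d_A = (7.8501,-22.7979)
T_B = V + ((C−V)·d_B)·d_B = V + 14.8086·d_B = (28.5122,-17.1903)
sweep = 180° − θ = 87.4153°

center=(21.1144,-30.8020) T_A=(7.8501,-22.7979) T_B=(28.5122,-17.1903) sweep=87.4153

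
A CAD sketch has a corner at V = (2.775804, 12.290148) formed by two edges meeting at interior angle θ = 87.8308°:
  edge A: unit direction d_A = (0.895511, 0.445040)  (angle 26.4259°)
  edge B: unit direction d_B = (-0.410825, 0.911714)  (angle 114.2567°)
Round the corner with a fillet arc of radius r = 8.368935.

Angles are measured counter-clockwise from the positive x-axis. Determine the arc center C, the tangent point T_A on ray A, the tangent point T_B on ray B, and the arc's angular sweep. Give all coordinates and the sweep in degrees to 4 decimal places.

bisector direction at 70.3413° = (0.336417,0.941713)
center distance |VC| = r/sin(θ/2) = 8.368935/sin(43.9154°) = 12.066017
C = V + |VC|·bis = (6.8350,23.6529)
T_A = V + ((C−V)·d_A)·d_A = V + 8.6919·d_A = (10.5595,16.1584)
T_B = V + ((C−V)·d_B)·d_B = V + 8.6919·d_B = (-0.7951,20.2147)
sweep = 180° − θ = 92.1692°

center=(6.8350,23.6529) T_A=(10.5595,16.1584) T_B=(-0.7951,20.2147) sweep=92.1692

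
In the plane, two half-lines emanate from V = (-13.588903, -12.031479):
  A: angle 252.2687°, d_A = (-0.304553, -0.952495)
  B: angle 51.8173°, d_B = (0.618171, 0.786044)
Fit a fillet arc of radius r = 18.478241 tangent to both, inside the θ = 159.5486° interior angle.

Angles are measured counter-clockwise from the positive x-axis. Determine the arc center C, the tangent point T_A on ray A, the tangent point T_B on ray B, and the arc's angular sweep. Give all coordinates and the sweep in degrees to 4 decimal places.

bisector direction at 332.0430° = (0.883300,-0.468809)
center distance |VC| = r/sin(θ/2) = 18.478241/sin(79.7743°) = 18.776485
C = V + |VC|·bis = (2.9964,-20.8341)
T_A = V + ((C−V)·d_A)·d_A = V + 3.3333·d_A = (-14.6041,-15.2064)
T_B = V + ((C−V)·d_B)·d_B = V + 3.3333·d_B = (-11.5283,-9.4113)
sweep = 180° − θ = 20.4514°

center=(2.9964,-20.8341) T_A=(-14.6041,-15.2064) T_B=(-11.5283,-9.4113) sweep=20.4514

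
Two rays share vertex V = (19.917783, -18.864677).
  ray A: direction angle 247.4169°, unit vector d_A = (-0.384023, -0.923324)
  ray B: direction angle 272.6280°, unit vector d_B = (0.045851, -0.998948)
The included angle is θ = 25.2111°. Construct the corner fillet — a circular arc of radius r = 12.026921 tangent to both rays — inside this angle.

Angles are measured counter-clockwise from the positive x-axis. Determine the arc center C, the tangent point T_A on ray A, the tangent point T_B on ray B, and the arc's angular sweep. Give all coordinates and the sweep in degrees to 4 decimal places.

bisector direction at 260.0224° = (-0.173262,-0.984876)
center distance |VC| = r/sin(θ/2) = 12.026921/sin(12.6055°) = 55.109255
C = V + |VC|·bis = (10.3694,-73.1404)
T_A = V + ((C−V)·d_A)·d_A = V + 53.7809·d_A = (-0.7353,-68.5218)
T_B = V + ((C−V)·d_B)·d_B = V + 53.7809·d_B = (22.3837,-72.5890)
sweep = 180° − θ = 154.7889°

center=(10.3694,-73.1404) T_A=(-0.7353,-68.5218) T_B=(22.3837,-72.5890) sweep=154.7889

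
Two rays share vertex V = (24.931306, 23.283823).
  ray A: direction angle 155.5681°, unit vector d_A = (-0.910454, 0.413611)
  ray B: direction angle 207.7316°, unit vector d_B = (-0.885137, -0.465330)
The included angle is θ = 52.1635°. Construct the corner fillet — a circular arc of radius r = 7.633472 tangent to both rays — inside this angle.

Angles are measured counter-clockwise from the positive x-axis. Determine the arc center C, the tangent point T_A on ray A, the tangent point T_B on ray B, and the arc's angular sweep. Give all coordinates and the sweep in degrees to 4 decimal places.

center=(7.5760,22.7839) T_A=(10.7333,29.7339) T_B=(11.1281,16.0273) sweep=127.8365

bisector direction at 181.6498° = (-0.999585,-0.028791)
center distance |VC| = r/sin(θ/2) = 7.633472/sin(26.0817°) = 17.362489
C = V + |VC|·bis = (7.5760,22.7839)
T_A = V + ((C−V)·d_A)·d_A = V + 15.5944·d_A = (10.7333,29.7339)
T_B = V + ((C−V)·d_B)·d_B = V + 15.5944·d_B = (11.1281,16.0273)
sweep = 180° − θ = 127.8365°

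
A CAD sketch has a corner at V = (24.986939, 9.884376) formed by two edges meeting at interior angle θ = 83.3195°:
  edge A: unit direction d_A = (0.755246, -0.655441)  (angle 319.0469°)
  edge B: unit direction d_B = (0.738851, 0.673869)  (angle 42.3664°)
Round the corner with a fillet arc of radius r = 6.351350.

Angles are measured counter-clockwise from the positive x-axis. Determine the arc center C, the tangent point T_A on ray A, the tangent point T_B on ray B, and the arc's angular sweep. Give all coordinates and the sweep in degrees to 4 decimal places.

center=(34.5413,10.0022) T_A=(30.3784,5.2054) T_B=(30.2614,14.6949) sweep=96.6805

bisector direction at 0.7066° = (0.999924,0.012333)
center distance |VC| = r/sin(θ/2) = 6.351350/sin(41.6598°) = 9.555131
C = V + |VC|·bis = (34.5413,10.0022)
T_A = V + ((C−V)·d_A)·d_A = V + 7.1387·d_A = (30.3784,5.2054)
T_B = V + ((C−V)·d_B)·d_B = V + 7.1387·d_B = (30.2614,14.6949)
sweep = 180° − θ = 96.6805°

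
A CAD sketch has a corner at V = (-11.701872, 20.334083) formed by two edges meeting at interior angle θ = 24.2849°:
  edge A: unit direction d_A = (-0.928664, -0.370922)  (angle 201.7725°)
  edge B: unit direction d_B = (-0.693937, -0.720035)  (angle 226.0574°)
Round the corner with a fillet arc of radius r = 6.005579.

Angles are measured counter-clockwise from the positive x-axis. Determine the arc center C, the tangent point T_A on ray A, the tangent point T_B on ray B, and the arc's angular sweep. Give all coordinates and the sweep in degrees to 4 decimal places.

bisector direction at 213.9150° = (-0.829867,-0.557962)
center distance |VC| = r/sin(θ/2) = 6.005579/sin(12.1425°) = 28.551370
C = V + |VC|·bis = (-35.3957,4.4035)
T_A = V + ((C−V)·d_A)·d_A = V + 27.9126·d_A = (-37.6233,9.9807)
T_B = V + ((C−V)·d_B)·d_B = V + 27.9126·d_B = (-31.0715,0.2360)
sweep = 180° − θ = 155.7151°

center=(-35.3957,4.4035) T_A=(-37.6233,9.9807) T_B=(-31.0715,0.2360) sweep=155.7151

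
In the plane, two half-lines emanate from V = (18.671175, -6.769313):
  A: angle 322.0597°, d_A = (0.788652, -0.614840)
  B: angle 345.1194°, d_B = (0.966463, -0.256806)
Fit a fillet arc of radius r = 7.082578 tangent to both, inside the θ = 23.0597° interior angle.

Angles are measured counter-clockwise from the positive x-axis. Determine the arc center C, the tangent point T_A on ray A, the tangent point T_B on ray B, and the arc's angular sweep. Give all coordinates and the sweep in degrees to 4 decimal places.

bisector direction at 333.5896° = (0.895631,-0.444799)
center distance |VC| = r/sin(θ/2) = 7.082578/sin(11.5298°) = 35.434429
C = V + |VC|·bis = (50.4073,-22.5305)
T_A = V + ((C−V)·d_A)·d_A = V + 34.7194·d_A = (46.0527,-28.1162)
T_B = V + ((C−V)·d_B)·d_B = V + 34.7194·d_B = (52.2262,-15.6854)
sweep = 180° − θ = 156.9403°

center=(50.4073,-22.5305) T_A=(46.0527,-28.1162) T_B=(52.2262,-15.6854) sweep=156.9403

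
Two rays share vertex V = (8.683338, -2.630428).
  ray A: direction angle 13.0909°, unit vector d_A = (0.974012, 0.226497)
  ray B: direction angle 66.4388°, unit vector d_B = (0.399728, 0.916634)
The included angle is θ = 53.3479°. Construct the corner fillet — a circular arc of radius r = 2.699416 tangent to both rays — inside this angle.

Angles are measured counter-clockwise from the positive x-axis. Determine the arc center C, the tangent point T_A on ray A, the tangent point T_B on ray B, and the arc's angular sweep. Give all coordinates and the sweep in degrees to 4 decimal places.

center=(13.3056,1.2159) T_A=(13.9170,-1.4134) T_B=(10.8312,2.2949) sweep=126.6521

bisector direction at 39.7649° = (0.768676,0.639638)
center distance |VC| = r/sin(θ/2) = 2.699416/sin(26.6740°) = 6.013231
C = V + |VC|·bis = (13.3056,1.2159)
T_A = V + ((C−V)·d_A)·d_A = V + 5.3733·d_A = (13.9170,-1.4134)
T_B = V + ((C−V)·d_B)·d_B = V + 5.3733·d_B = (10.8312,2.2949)
sweep = 180° − θ = 126.6521°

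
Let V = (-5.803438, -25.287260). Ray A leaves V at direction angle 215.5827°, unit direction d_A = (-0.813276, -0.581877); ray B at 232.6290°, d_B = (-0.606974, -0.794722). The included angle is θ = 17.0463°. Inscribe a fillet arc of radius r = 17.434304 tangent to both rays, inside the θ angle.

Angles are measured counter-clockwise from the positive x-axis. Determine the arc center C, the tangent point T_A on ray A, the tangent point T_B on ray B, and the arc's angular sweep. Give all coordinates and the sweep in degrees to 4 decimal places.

center=(-90.2706,-107.1584) T_A=(-100.4152,-92.9794) T_B=(-76.4152,-117.7405) sweep=162.9537

bisector direction at 224.1058° = (-0.718055,-0.695986)
center distance |VC| = r/sin(θ/2) = 17.434304/sin(8.5231°) = 117.633230
C = V + |VC|·bis = (-90.2706,-107.1584)
T_A = V + ((C−V)·d_A)·d_A = V + 116.3341·d_A = (-100.4152,-92.9794)
T_B = V + ((C−V)·d_B)·d_B = V + 116.3341·d_B = (-76.4152,-117.7405)
sweep = 180° − θ = 162.9537°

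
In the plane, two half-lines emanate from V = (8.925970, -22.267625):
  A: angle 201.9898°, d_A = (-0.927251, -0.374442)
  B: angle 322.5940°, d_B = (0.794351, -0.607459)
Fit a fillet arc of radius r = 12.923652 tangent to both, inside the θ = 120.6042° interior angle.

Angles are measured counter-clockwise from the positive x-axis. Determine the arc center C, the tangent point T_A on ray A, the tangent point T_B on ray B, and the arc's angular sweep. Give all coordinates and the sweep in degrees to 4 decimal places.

center=(6.9305,-37.0111) T_A=(2.0913,-25.0276) T_B=(14.7810,-26.7451) sweep=59.3958

bisector direction at 262.2919° = (-0.134126,-0.990964)
center distance |VC| = r/sin(θ/2) = 12.923652/sin(60.3021°) = 14.877864
C = V + |VC|·bis = (6.9305,-37.0111)
T_A = V + ((C−V)·d_A)·d_A = V + 7.3709·d_A = (2.0913,-25.0276)
T_B = V + ((C−V)·d_B)·d_B = V + 7.3709·d_B = (14.7810,-26.7451)
sweep = 180° − θ = 59.3958°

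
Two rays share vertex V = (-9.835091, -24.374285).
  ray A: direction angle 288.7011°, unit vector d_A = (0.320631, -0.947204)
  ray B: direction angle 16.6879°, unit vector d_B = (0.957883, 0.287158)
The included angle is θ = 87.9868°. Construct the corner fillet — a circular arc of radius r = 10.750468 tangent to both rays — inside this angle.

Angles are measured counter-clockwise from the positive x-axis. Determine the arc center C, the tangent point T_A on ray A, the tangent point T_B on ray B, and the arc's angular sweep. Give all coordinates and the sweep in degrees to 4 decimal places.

bisector direction at 332.6945° = (0.888573,-0.458735)
center distance |VC| = r/sin(θ/2) = 10.750468/sin(43.9934°) = 15.477753
C = V + |VC|·bis = (3.9180,-31.4745)
T_A = V + ((C−V)·d_A)·d_A = V + 11.1350·d_A = (-6.2649,-34.9214)
T_B = V + ((C−V)·d_B)·d_B = V + 11.1350·d_B = (0.8309,-21.1768)
sweep = 180° − θ = 92.0132°

center=(3.9180,-31.4745) T_A=(-6.2649,-34.9214) T_B=(0.8309,-21.1768) sweep=92.0132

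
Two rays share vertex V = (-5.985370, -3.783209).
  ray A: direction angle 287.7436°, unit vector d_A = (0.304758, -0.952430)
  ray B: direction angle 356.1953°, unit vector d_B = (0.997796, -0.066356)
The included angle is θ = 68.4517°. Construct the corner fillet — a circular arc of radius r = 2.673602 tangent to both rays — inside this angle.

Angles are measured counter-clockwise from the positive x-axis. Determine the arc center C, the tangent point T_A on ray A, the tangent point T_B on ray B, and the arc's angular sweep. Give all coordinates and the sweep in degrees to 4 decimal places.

bisector direction at 321.9694° = (0.787682,-0.616082)
center distance |VC| = r/sin(θ/2) = 2.673602/sin(34.2259°) = 4.753438
C = V + |VC|·bis = (-2.2412,-6.7117)
T_A = V + ((C−V)·d_A)·d_A = V + 3.9303·d_A = (-4.7876,-7.5265)
T_B = V + ((C−V)·d_B)·d_B = V + 3.9303·d_B = (-2.0638,-4.0440)
sweep = 180° − θ = 111.5483°

center=(-2.2412,-6.7117) T_A=(-4.7876,-7.5265) T_B=(-2.0638,-4.0440) sweep=111.5483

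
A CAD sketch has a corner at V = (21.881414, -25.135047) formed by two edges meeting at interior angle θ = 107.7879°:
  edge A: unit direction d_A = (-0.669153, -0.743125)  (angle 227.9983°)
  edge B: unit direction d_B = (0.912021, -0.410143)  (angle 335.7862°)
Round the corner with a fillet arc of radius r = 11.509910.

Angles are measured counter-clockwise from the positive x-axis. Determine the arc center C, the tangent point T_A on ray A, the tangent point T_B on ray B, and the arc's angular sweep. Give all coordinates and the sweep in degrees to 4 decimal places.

center=(24.8172,-39.0755) T_A=(16.2639,-31.3736) T_B=(29.5379,-28.5782) sweep=72.2121

bisector direction at 281.8922° = (0.206072,-0.978537)
center distance |VC| = r/sin(θ/2) = 11.509910/sin(53.8939°) = 14.246213
C = V + |VC|·bis = (24.8172,-39.0755)
T_A = V + ((C−V)·d_A)·d_A = V + 8.3950·d_A = (16.2639,-31.3736)
T_B = V + ((C−V)·d_B)·d_B = V + 8.3950·d_B = (29.5379,-28.5782)
sweep = 180° − θ = 72.2121°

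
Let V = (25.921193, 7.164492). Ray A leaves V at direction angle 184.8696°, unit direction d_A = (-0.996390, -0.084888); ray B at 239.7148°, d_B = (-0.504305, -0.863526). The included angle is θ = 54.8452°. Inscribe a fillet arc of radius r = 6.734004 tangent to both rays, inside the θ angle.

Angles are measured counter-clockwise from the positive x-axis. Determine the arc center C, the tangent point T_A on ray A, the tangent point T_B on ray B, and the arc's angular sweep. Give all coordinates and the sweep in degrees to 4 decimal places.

bisector direction at 212.2922° = (-0.845335,-0.534237)
center distance |VC| = r/sin(θ/2) = 6.734004/sin(27.4226°) = 14.621659
C = V + |VC|·bis = (13.5610,-0.6469)
T_A = V + ((C−V)·d_A)·d_A = V + 12.9787·d_A = (12.9894,6.0628)
T_B = V + ((C−V)·d_B)·d_B = V + 12.9787·d_B = (19.3760,-4.0429)
sweep = 180° − θ = 125.1548°

center=(13.5610,-0.6469) T_A=(12.9894,6.0628) T_B=(19.3760,-4.0429) sweep=125.1548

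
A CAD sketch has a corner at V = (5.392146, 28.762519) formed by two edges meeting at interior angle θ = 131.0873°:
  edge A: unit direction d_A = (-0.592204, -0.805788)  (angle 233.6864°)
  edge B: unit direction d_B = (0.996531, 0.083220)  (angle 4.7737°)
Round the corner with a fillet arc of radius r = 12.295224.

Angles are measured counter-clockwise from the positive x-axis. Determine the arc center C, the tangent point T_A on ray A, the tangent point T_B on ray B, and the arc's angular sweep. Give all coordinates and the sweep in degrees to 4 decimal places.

bisector direction at 299.2301° = (0.488317,-0.872666)
center distance |VC| = r/sin(θ/2) = 12.295224/sin(65.5436°) = 13.507125
C = V + |VC|·bis = (11.9879,16.9753)
T_A = V + ((C−V)·d_A)·d_A = V + 5.5919·d_A = (2.0806,24.2566)
T_B = V + ((C−V)·d_B)·d_B = V + 5.5919·d_B = (10.9647,29.2279)
sweep = 180° − θ = 48.9127°

center=(11.9879,16.9753) T_A=(2.0806,24.2566) T_B=(10.9647,29.2279) sweep=48.9127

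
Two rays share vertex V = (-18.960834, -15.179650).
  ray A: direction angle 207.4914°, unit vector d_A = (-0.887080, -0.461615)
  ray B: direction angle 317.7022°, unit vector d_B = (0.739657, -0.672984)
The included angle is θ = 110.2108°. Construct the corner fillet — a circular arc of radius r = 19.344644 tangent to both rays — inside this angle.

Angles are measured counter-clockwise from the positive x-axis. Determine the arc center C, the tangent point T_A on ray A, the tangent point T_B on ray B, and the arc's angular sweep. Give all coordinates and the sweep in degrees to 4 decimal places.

center=(-21.9998,-38.5682) T_A=(-30.9296,-21.4079) T_B=(-8.9812,-24.2598) sweep=69.7892

bisector direction at 262.5968° = (-0.128851,-0.991664)
center distance |VC| = r/sin(θ/2) = 19.344644/sin(55.1054°) = 23.585110
C = V + |VC|·bis = (-21.9998,-38.5682)
T_A = V + ((C−V)·d_A)·d_A = V + 13.4923·d_A = (-30.9296,-21.4079)
T_B = V + ((C−V)·d_B)·d_B = V + 13.4923·d_B = (-8.9812,-24.2598)
sweep = 180° − θ = 69.7892°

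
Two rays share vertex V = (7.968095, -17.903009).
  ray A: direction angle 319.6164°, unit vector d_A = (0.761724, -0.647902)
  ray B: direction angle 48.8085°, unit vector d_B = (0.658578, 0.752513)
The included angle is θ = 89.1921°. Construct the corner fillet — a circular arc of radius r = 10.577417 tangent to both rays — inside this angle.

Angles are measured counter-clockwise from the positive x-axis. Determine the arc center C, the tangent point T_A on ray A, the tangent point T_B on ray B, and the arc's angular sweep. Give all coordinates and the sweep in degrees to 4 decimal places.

center=(22.9927,-16.7964) T_A=(16.1396,-24.8535) T_B=(15.0331,-9.8303) sweep=90.8079

bisector direction at 4.2124° = (0.997299,0.073455)
center distance |VC| = r/sin(θ/2) = 10.577417/sin(44.5960°) = 15.065314
C = V + |VC|·bis = (22.9927,-16.7964)
T_A = V + ((C−V)·d_A)·d_A = V + 10.7276·d_A = (16.1396,-24.8535)
T_B = V + ((C−V)·d_B)·d_B = V + 10.7276·d_B = (15.0331,-9.8303)
sweep = 180° − θ = 90.8079°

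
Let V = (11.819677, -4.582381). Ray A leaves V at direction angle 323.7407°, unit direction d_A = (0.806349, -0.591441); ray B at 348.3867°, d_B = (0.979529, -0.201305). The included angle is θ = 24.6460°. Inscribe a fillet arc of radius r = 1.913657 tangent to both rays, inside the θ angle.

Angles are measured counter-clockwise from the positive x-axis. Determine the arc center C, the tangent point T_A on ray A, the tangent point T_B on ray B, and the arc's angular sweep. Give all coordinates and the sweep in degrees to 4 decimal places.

center=(20.0150,-8.2203) T_A=(18.8832,-9.7634) T_B=(20.4003,-6.3458) sweep=155.3540

bisector direction at 336.0637° = (0.913997,-0.405721)
center distance |VC| = r/sin(θ/2) = 1.913657/sin(12.3230°) = 8.966516
C = V + |VC|·bis = (20.0150,-8.2203)
T_A = V + ((C−V)·d_A)·d_A = V + 8.7599·d_A = (18.8832,-9.7634)
T_B = V + ((C−V)·d_B)·d_B = V + 8.7599·d_B = (20.4003,-6.3458)
sweep = 180° − θ = 155.3540°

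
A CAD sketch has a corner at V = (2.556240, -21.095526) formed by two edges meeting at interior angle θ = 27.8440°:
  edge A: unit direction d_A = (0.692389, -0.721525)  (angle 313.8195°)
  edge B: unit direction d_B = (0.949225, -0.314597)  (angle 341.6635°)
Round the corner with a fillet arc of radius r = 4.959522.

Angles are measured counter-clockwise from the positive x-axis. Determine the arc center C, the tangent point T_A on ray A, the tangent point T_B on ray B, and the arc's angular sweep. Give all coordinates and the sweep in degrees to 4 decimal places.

bisector direction at 327.7415° = (0.845649,-0.533740)
center distance |VC| = r/sin(θ/2) = 4.959522/sin(13.9220°) = 20.613078
C = V + |VC|·bis = (19.9877,-32.0975)
T_A = V + ((C−V)·d_A)·d_A = V + 20.0076·d_A = (16.4092,-35.5315)
T_B = V + ((C−V)·d_B)·d_B = V + 20.0076·d_B = (21.5479,-27.3898)
sweep = 180° − θ = 152.1560°

center=(19.9877,-32.0975) T_A=(16.4092,-35.5315) T_B=(21.5479,-27.3898) sweep=152.1560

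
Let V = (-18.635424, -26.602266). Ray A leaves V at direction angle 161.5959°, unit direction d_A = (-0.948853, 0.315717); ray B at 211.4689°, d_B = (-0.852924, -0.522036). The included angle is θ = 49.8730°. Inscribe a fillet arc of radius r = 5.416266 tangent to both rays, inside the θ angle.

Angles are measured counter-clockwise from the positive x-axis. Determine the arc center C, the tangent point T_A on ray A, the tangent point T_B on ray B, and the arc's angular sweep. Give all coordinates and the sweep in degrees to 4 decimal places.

bisector direction at 186.5324° = (-0.993508,-0.113765)
center distance |VC| = r/sin(θ/2) = 5.416266/sin(24.9365°) = 12.846518
C = V + |VC|·bis = (-31.3985,-28.0638)
T_A = V + ((C−V)·d_A)·d_A = V + 11.6489·d_A = (-29.6885,-22.9245)
T_B = V + ((C−V)·d_B)·d_B = V + 11.6489·d_B = (-28.5711,-32.6834)
sweep = 180° − θ = 130.1270°

center=(-31.3985,-28.0638) T_A=(-29.6885,-22.9245) T_B=(-28.5711,-32.6834) sweep=130.1270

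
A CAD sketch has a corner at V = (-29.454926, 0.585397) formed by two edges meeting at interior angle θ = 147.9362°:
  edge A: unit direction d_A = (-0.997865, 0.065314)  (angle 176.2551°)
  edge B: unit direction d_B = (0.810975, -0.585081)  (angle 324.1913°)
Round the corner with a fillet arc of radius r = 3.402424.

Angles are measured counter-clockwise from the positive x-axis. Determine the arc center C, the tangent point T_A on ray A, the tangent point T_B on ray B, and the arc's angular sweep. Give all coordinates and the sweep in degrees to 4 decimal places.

bisector direction at 250.2232° = (-0.338357,-0.941018)
center distance |VC| = r/sin(θ/2) = 3.402424/sin(73.9681°) = 3.540105
C = V + |VC|·bis = (-30.6527,-2.7459)
T_A = V + ((C−V)·d_A)·d_A = V + 0.9777·d_A = (-30.4305,0.6493)
T_B = V + ((C−V)·d_B)·d_B = V + 0.9777·d_B = (-28.6621,0.0134)
sweep = 180° − θ = 32.0638°

center=(-30.6527,-2.7459) T_A=(-30.4305,0.6493) T_B=(-28.6621,0.0134) sweep=32.0638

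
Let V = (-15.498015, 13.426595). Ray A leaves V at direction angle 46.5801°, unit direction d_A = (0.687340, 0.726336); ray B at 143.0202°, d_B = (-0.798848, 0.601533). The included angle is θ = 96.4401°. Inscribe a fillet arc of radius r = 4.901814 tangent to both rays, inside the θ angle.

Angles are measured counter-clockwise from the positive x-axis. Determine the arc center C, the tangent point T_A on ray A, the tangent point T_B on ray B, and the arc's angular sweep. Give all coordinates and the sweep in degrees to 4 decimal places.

bisector direction at 94.8002° = (-0.083680,0.996493)
center distance |VC| = r/sin(θ/2) = 4.901814/sin(48.2201°) = 6.573359
C = V + |VC|·bis = (-16.0481,19.9769)
T_A = V + ((C−V)·d_A)·d_A = V + 4.3796·d_A = (-12.4877,16.6077)
T_B = V + ((C−V)·d_B)·d_B = V + 4.3796·d_B = (-18.9967,16.0611)
sweep = 180° − θ = 83.5599°

center=(-16.0481,19.9769) T_A=(-12.4877,16.6077) T_B=(-18.9967,16.0611) sweep=83.5599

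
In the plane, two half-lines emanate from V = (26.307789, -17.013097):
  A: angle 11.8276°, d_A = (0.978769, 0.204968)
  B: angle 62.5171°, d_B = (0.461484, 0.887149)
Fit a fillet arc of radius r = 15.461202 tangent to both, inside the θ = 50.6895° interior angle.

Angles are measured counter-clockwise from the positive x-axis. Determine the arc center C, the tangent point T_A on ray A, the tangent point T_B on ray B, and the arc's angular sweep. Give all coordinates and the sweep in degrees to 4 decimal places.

bisector direction at 37.1724° = (0.796822,0.604215)
center distance |VC| = r/sin(θ/2) = 15.461202/sin(25.3448°) = 36.118915
C = V + |VC|·bis = (55.0881,4.8105)
T_A = V + ((C−V)·d_A)·d_A = V + 32.6424·d_A = (58.2572,-10.3225)
T_B = V + ((C−V)·d_B)·d_B = V + 32.6424·d_B = (41.3717,11.9456)
sweep = 180° − θ = 129.3105°

center=(55.0881,4.8105) T_A=(58.2572,-10.3225) T_B=(41.3717,11.9456) sweep=129.3105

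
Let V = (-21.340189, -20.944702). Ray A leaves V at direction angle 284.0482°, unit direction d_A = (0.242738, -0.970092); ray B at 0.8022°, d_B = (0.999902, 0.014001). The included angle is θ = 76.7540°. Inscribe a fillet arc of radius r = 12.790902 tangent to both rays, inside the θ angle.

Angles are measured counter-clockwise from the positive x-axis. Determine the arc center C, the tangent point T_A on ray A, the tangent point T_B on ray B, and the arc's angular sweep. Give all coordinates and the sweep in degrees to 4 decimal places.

bisector direction at 322.4252° = (0.792558,-0.609797)
center distance |VC| = r/sin(θ/2) = 12.790902/sin(38.3770°) = 20.602802
C = V + |VC|·bis = (-5.0113,-33.5082)
T_A = V + ((C−V)·d_A)·d_A = V + 16.1514·d_A = (-17.4196,-36.6131)
T_B = V + ((C−V)·d_B)·d_B = V + 16.1514·d_B = (-5.1904,-20.7186)
sweep = 180° − θ = 103.2460°

center=(-5.0113,-33.5082) T_A=(-17.4196,-36.6131) T_B=(-5.1904,-20.7186) sweep=103.2460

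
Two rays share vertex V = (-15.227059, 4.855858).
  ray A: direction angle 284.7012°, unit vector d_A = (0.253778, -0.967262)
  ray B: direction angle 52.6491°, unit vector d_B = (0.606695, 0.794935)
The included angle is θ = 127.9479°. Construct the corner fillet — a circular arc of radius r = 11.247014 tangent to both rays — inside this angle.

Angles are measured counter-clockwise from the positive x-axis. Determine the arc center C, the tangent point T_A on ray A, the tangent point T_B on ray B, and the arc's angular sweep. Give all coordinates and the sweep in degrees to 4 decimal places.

bisector direction at 348.6751° = (0.980530,-0.196371)
center distance |VC| = r/sin(θ/2) = 11.247014/sin(63.9740°) = 12.516226
C = V + |VC|·bis = (-2.9545,2.3980)
T_A = V + ((C−V)·d_A)·d_A = V + 5.4919·d_A = (-13.8333,-0.4562)
T_B = V + ((C−V)·d_B)·d_B = V + 5.4919·d_B = (-11.8952,9.2215)
sweep = 180° − θ = 52.0521°

center=(-2.9545,2.3980) T_A=(-13.8333,-0.4562) T_B=(-11.8952,9.2215) sweep=52.0521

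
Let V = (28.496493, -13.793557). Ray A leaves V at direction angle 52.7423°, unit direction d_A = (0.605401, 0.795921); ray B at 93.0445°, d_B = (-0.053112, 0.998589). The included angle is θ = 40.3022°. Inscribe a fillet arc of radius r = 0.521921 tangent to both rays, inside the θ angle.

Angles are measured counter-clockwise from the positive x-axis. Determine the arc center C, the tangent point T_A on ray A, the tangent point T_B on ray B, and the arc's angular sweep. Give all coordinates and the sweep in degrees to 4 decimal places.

center=(28.9421,-12.3456) T_A=(29.3575,-12.6615) T_B=(28.4210,-12.3733) sweep=139.6978

bisector direction at 72.8934° = (0.294150,0.955759)
center distance |VC| = r/sin(θ/2) = 0.521921/sin(20.1511°) = 1.515023
C = V + |VC|·bis = (28.9421,-12.3456)
T_A = V + ((C−V)·d_A)·d_A = V + 1.4223·d_A = (29.3575,-12.6615)
T_B = V + ((C−V)·d_B)·d_B = V + 1.4223·d_B = (28.4210,-12.3733)
sweep = 180° − θ = 139.6978°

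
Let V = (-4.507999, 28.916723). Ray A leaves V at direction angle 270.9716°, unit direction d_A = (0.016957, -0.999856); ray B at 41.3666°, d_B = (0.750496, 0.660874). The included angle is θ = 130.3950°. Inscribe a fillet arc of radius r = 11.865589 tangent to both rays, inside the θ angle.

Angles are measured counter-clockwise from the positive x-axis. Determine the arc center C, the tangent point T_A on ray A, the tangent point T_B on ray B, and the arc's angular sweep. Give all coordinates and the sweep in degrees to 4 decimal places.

bisector direction at 336.1691° = (0.914742,-0.404039)
center distance |VC| = r/sin(θ/2) = 11.865589/sin(65.1975°) = 13.071296
C = V + |VC|·bis = (7.4489,23.6354)
T_A = V + ((C−V)·d_A)·d_A = V + 5.4833·d_A = (-4.4150,23.4342)
T_B = V + ((C−V)·d_B)·d_B = V + 5.4833·d_B = (-0.3928,32.5405)
sweep = 180° − θ = 49.6050°

center=(7.4489,23.6354) T_A=(-4.4150,23.4342) T_B=(-0.3928,32.5405) sweep=49.6050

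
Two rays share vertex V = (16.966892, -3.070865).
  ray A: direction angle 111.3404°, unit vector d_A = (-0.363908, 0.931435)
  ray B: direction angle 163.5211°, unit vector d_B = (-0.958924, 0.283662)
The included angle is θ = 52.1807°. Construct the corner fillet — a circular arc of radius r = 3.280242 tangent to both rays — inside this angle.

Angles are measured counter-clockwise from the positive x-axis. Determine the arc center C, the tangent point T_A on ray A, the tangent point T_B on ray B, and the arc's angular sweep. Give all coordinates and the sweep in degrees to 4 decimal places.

bisector direction at 137.4308° = (-0.736460,0.676481)
center distance |VC| = r/sin(θ/2) = 3.280242/sin(26.0904°) = 7.458691
C = V + |VC|·bis = (11.4739,1.9748)
T_A = V + ((C−V)·d_A)·d_A = V + 6.6987·d_A = (14.5292,3.1685)
T_B = V + ((C−V)·d_B)·d_B = V + 6.6987·d_B = (10.5434,-1.1707)
sweep = 180° − θ = 127.8193°

center=(11.4739,1.9748) T_A=(14.5292,3.1685) T_B=(10.5434,-1.1707) sweep=127.8193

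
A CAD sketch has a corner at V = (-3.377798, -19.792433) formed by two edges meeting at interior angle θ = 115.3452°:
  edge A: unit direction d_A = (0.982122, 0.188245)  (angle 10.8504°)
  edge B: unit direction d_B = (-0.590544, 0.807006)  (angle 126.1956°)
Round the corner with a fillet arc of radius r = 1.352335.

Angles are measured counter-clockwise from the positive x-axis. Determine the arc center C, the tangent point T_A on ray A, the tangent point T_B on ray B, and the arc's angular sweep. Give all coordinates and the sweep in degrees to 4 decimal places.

center=(-2.7919,-18.3032) T_A=(-2.5373,-19.6313) T_B=(-3.8832,-19.1018) sweep=64.6548

bisector direction at 68.5230° = (0.366128,0.930565)
center distance |VC| = r/sin(θ/2) = 1.352335/sin(57.6726°) = 1.600385
C = V + |VC|·bis = (-2.7919,-18.3032)
T_A = V + ((C−V)·d_A)·d_A = V + 0.8558·d_A = (-2.5373,-19.6313)
T_B = V + ((C−V)·d_B)·d_B = V + 0.8558·d_B = (-3.8832,-19.1018)
sweep = 180° − θ = 64.6548°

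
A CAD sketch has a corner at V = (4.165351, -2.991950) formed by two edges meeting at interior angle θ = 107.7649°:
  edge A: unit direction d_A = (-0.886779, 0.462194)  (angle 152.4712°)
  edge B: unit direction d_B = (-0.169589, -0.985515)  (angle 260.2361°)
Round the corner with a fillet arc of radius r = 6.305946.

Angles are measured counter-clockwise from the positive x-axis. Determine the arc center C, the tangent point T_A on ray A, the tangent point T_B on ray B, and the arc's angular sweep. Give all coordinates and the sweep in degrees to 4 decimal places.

bisector direction at 206.3537° = (-0.896071,-0.443910)
center distance |VC| = r/sin(θ/2) = 6.305946/sin(53.8824°) = 7.806230
C = V + |VC|·bis = (-2.8296,-6.4572)
T_A = V + ((C−V)·d_A)·d_A = V + 4.6013·d_A = (0.0850,-0.8652)
T_B = V + ((C−V)·d_B)·d_B = V + 4.6013·d_B = (3.3850,-7.5266)
sweep = 180° − θ = 72.2351°

center=(-2.8296,-6.4572) T_A=(0.0850,-0.8652) T_B=(3.3850,-7.5266) sweep=72.2351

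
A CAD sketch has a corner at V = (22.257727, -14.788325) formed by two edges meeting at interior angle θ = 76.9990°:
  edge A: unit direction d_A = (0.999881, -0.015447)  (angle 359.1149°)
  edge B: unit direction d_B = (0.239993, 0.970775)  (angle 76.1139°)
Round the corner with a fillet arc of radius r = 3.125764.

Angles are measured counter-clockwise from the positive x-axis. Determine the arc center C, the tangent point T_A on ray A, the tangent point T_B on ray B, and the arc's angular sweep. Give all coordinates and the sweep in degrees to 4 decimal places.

center=(26.2352,-11.7236) T_A=(26.1870,-14.8490) T_B=(23.2008,-10.9735) sweep=103.0010

bisector direction at 37.6144° = (0.792136,0.610344)
center distance |VC| = r/sin(θ/2) = 3.125764/sin(38.4995°) = 5.021245
C = V + |VC|·bis = (26.2352,-11.7236)
T_A = V + ((C−V)·d_A)·d_A = V + 3.9297·d_A = (26.1870,-14.8490)
T_B = V + ((C−V)·d_B)·d_B = V + 3.9297·d_B = (23.2008,-10.9735)
sweep = 180° − θ = 103.0010°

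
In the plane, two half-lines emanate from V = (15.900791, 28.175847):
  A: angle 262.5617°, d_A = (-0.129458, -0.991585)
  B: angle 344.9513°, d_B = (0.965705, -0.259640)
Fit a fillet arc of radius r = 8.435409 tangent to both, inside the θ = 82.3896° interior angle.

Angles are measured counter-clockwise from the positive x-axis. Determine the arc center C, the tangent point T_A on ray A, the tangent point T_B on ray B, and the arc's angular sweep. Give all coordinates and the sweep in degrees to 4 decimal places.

bisector direction at 303.7565° = (0.555665,-0.831407)
center distance |VC| = r/sin(θ/2) = 8.435409/sin(41.1948°) = 12.807680
C = V + |VC|·bis = (23.0176,17.5275)
T_A = V + ((C−V)·d_A)·d_A = V + 9.6375·d_A = (14.6531,18.6195)
T_B = V + ((C−V)·d_B)·d_B = V + 9.6375·d_B = (25.2077,25.6736)
sweep = 180° − θ = 97.6104°

center=(23.0176,17.5275) T_A=(14.6531,18.6195) T_B=(25.2077,25.6736) sweep=97.6104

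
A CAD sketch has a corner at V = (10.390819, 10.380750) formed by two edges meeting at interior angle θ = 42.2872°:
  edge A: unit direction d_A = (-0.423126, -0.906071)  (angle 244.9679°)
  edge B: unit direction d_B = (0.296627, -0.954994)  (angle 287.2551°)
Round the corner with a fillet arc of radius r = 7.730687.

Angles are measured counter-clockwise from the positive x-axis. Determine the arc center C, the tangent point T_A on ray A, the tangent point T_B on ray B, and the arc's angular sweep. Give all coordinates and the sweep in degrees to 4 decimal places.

bisector direction at 266.1115° = (-0.067815,-0.997698)
center distance |VC| = r/sin(θ/2) = 7.730687/sin(21.1436°) = 21.432061
C = V + |VC|·bis = (8.9374,-11.0020)
T_A = V + ((C−V)·d_A)·d_A = V + 19.9892·d_A = (1.9329,-7.7309)
T_B = V + ((C−V)·d_B)·d_B = V + 19.9892·d_B = (16.3202,-8.7088)
sweep = 180° − θ = 137.7128°

center=(8.9374,-11.0020) T_A=(1.9329,-7.7309) T_B=(16.3202,-8.7088) sweep=137.7128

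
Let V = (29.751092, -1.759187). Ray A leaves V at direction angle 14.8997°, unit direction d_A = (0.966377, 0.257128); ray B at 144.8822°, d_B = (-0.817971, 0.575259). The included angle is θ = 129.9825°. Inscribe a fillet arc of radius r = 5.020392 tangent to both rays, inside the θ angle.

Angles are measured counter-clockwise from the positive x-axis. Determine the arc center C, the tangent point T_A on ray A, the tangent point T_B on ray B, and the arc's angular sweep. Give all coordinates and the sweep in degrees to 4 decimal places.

center=(30.7234,3.6946) T_A=(32.0143,-1.1570) T_B=(27.8354,-0.4119) sweep=50.0175

bisector direction at 79.8909° = (0.175522,0.984475)
center distance |VC| = r/sin(θ/2) = 5.020392/sin(64.9912°) = 5.539784
C = V + |VC|·bis = (30.7234,3.6946)
T_A = V + ((C−V)·d_A)·d_A = V + 2.3420·d_A = (32.0143,-1.1570)
T_B = V + ((C−V)·d_B)·d_B = V + 2.3420·d_B = (27.8354,-0.4119)
sweep = 180° − θ = 50.0175°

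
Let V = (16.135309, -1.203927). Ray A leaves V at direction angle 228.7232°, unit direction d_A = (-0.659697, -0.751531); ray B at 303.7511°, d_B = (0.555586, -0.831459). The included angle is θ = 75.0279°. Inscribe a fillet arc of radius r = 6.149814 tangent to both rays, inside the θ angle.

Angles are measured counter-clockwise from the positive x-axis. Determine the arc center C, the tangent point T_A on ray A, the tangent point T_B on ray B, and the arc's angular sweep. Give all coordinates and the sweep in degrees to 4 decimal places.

center=(15.4725,-11.2811) T_A=(10.8508,-7.2241) T_B=(20.5859,-7.8644) sweep=104.9721

bisector direction at 266.2371° = (-0.065627,-0.997844)
center distance |VC| = r/sin(θ/2) = 6.149814/sin(37.5140°) = 10.098970
C = V + |VC|·bis = (15.4725,-11.2811)
T_A = V + ((C−V)·d_A)·d_A = V + 8.0106·d_A = (10.8508,-7.2241)
T_B = V + ((C−V)·d_B)·d_B = V + 8.0106·d_B = (20.5859,-7.8644)
sweep = 180° − θ = 104.9721°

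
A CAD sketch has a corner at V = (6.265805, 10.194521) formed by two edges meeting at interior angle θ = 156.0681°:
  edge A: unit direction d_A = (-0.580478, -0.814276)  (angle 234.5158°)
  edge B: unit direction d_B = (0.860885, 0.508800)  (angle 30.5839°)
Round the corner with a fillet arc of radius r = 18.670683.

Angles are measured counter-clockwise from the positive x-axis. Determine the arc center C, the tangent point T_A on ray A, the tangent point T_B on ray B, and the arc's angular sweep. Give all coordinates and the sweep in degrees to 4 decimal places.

bisector direction at 312.5498° = (0.676231,-0.736689)
center distance |VC| = r/sin(θ/2) = 18.670683/sin(78.0340°) = 19.085390
C = V + |VC|·bis = (19.1719,-3.8655)
T_A = V + ((C−V)·d_A)·d_A = V + 3.9570·d_A = (3.9689,6.9724)
T_B = V + ((C−V)·d_B)·d_B = V + 3.9570·d_B = (9.6723,12.2078)
sweep = 180° − θ = 23.9319°

center=(19.1719,-3.8655) T_A=(3.9689,6.9724) T_B=(9.6723,12.2078) sweep=23.9319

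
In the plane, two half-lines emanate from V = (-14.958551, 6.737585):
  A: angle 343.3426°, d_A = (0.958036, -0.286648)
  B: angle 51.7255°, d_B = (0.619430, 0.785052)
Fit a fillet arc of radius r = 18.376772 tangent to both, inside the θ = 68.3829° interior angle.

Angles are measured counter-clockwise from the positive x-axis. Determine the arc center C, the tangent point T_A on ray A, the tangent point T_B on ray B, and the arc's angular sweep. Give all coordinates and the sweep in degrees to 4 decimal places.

bisector direction at 17.5341° = (0.953538,0.301273)
center distance |VC| = r/sin(θ/2) = 18.376772/sin(34.1915°) = 32.701213
C = V + |VC|·bis = (16.2233,16.5896)
T_A = V + ((C−V)·d_A)·d_A = V + 27.0493·d_A = (10.9556,-1.0160)
T_B = V + ((C−V)·d_B)·d_B = V + 27.0493·d_B = (1.7966,27.9727)
sweep = 180° − θ = 111.6171°

center=(16.2233,16.5896) T_A=(10.9556,-1.0160) T_B=(1.7966,27.9727) sweep=111.6171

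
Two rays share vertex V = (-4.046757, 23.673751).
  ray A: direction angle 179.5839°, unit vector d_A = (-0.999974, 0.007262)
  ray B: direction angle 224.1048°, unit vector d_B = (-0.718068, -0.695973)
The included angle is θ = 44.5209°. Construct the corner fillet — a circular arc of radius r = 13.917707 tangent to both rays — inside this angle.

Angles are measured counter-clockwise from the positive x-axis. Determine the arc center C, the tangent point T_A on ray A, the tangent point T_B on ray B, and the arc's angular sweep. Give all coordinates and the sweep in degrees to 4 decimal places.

center=(-38.1486,10.0033) T_A=(-38.0476,23.9207) T_B=(-28.4623,0.0095) sweep=135.4791

bisector direction at 201.8444° = (-0.928198,-0.372086)
center distance |VC| = r/sin(θ/2) = 13.917707/sin(22.2604°) = 36.739881
C = V + |VC|·bis = (-38.1486,10.0033)
T_A = V + ((C−V)·d_A)·d_A = V + 34.0017·d_A = (-38.0476,23.9207)
T_B = V + ((C−V)·d_B)·d_B = V + 34.0017·d_B = (-28.4623,0.0095)
sweep = 180° − θ = 135.4791°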